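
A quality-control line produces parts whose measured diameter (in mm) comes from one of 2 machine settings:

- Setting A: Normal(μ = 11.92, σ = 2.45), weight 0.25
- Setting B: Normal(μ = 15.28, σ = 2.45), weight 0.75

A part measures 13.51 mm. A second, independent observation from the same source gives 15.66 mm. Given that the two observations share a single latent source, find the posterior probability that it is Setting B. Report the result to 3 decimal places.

0.900

Apply Bayes' rule: the posterior for each component is proportional to its prior times its likelihood at x.
Since both observations come from the same component, the likelihood for component k is f_k(x₁)·f_k(x₂).
  p_A = [(1/(2.45·√(2π)))·exp(−(13.51−11.92)²/(2·2.45²)) = 0.162834·exp(-0.21059) = 0.131913] × [0.050784] = 0.00669906
  p_B = [(1/(2.45·√(2π)))·exp(−(13.51−15.28)²/(2·2.45²)) = 0.162834·exp(-0.26097) = 0.125432] × [0.160887] = 0.0201803
Weight by the priors:
  w_A·p_A = 0.25 × 0.00669906 = 0.00167476
  w_B·p_B = 0.75 × 0.0201803 = 0.0151352
Denominator: 0.00167476 + 0.0151352 = 0.01681
Responsibility of Setting B: 0.0151352 / 0.01681 ≈ 0.900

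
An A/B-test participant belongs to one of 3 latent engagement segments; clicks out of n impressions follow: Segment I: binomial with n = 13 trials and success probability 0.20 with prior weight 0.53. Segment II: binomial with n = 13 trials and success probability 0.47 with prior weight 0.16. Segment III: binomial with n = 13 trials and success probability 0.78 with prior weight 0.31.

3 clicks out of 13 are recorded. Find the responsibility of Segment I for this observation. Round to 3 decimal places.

0.940

The responsibility of component k is P(Z=k) f_k(x) divided by Σ_j P(Z=j) f_j(x).
Component likelihoods at x = 3 clicks out of 13:
  L_I = 0.245672
  L_II = 0.05193
  L_III = 3.60476e-05
Prior × likelihood for each component:
  P(Z=I)·L_I = 0.53 × 0.245672 = 0.130206
  P(Z=II)·L_II = 0.16 × 0.05193 = 0.0083088
  P(Z=III)·L_III = 0.31 × 3.60476e-05 = 1.11748e-05
Normaliser: 0.130206 + 0.0083088 + 1.11748e-05 = 0.138526
So the posterior for Segment I is 0.130206 / 0.138526 ≈ 0.940.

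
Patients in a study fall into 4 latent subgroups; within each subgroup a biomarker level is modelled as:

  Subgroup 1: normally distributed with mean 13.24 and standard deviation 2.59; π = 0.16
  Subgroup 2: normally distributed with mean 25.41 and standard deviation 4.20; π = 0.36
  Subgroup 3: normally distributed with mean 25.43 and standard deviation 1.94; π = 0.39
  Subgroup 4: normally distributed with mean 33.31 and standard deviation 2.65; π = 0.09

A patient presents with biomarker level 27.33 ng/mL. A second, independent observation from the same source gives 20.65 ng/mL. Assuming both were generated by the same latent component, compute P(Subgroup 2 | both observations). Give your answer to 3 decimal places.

0.758

The responsibility of component k is π_k f_k(x) divided by Σ_j π_j f_j(x).
Since both observations come from the same component, the likelihood for component k is f_k(x₁)·f_k(x₂).
  p_1 = [5.76869e-08] × [0.00257149] = 1.48341e-10
  p_2 = [0.0855621] × [0.0499744] = 0.00427591
  p_3 = [0.127299] × [0.00988169] = 0.00125792
  p_4 = [0.0118003] × [1.66602e-06] = 1.96595e-08
Unnormalised posteriors:
  π_1·p_1 = 0.16 × 1.48341e-10 = 2.37346e-11
  π_2·p_2 = 0.36 × 0.00427591 = 0.00153933
  π_3·p_3 = 0.39 × 0.00125792 = 0.000490591
  π_4·p_4 = 0.09 × 1.96595e-08 = 1.76936e-09
Denominator: 2.37346e-11 + 0.00153933 + 0.000490591 + 1.76936e-09 = 0.00202992
Responsibility of Subgroup 2: 0.00153933 / 0.00202992 ≈ 0.758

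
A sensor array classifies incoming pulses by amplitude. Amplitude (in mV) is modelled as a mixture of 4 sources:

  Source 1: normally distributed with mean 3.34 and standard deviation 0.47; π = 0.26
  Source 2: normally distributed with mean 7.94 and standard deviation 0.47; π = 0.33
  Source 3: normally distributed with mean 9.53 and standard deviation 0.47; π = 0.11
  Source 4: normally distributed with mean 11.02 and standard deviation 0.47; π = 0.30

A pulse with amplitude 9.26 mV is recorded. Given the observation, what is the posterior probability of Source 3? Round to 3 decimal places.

0.933

Apply Bayes' rule: the posterior for each component is proportional to its prior times its likelihood at x.
Normal densities:
  L_1 = (1/(0.47·√(2π)))·exp(−(9.26−3.34)²/(2·0.47²)) = 0.848813·exp(-79.32639) = 3.00468e-35
  L_2 = (1/(0.47·√(2π)))·exp(−(9.26−7.94)²/(2·0.47²)) = 0.848813·exp(-3.94387) = 0.0164442
  L_3 = (1/(0.47·√(2π)))·exp(−(9.26−9.53)²/(2·0.47²)) = 0.848813·exp(-0.16501) = 0.719699
  L_4 = (1/(0.47·√(2π)))·exp(−(9.26−11.02)²/(2·0.47²)) = 0.848813·exp(-7.01132) = 0.000765307
Prior × likelihood for each component:
  π_1·L_1 = 0.26 × 3.00468e-35 = 7.81216e-36
  π_2·L_2 = 0.33 × 0.0164442 = 0.00542659
  π_3·L_3 = 0.11 × 0.719699 = 0.0791668
  π_4·L_4 = 0.30 × 0.000765307 = 0.000229592
Normaliser: 7.81216e-36 + 0.00542659 + 0.0791668 + 0.000229592 = 0.084823
Responsibility of Source 3: 0.0791668 / 0.084823 ≈ 0.933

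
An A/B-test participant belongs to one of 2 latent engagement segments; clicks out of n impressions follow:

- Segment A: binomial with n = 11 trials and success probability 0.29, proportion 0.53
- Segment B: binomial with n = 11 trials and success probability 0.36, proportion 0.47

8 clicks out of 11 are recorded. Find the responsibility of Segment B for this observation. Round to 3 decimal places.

By Bayes' theorem, P(k | x) = π_k f_k(x) / Σ_j π_j f_j(x).
Component likelihoods at x = 8 clicks out of 11:
  f_A = C(11,8)·0.29^8·0.71^3 = 165·5.00246e-05·0.357911 = 0.00295422
  f_B = C(11,8)·0.36^8·0.64^3 = 165·0.000282111·0.262144 = 0.0122024
Multiply by the mixture weights:
  π_A·f_A = 0.53 × 0.00295422 = 0.00156574
  π_B·f_B = 0.47 × 0.0122024 = 0.00573511
Sum: 0.00156574 + 0.00573511 = 0.00730085
P(Segment B | data) ≈ 0.786

0.786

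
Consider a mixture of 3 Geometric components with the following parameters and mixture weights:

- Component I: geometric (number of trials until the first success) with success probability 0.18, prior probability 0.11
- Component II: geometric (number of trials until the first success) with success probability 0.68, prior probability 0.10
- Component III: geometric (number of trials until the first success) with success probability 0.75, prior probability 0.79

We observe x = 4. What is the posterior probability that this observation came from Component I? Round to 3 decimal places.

0.487

Posterior ∝ prior × likelihood, so P(k | x) ∝ π_k f_k(x); normalise over all components.
Component likelihoods at x = 4:
  L_I = 0.18·(1−0.18)^3 = 0.18·0.551368 = 0.0992462
  L_II = 0.68·(1−0.68)^3 = 0.68·0.032768 = 0.0222822
  L_III = 0.75·(1−0.75)^3 = 0.75·0.015625 = 0.0117188
Multiply by the mixture weights:
  π_I·L_I = 0.11 × 0.0992462 = 0.0109171
  π_II·L_II = 0.10 × 0.0222822 = 0.00222822
  π_III·L_III = 0.79 × 0.0117188 = 0.00925781
Normaliser: 0.0109171 + 0.00222822 + 0.00925781 = 0.0224031
Responsibility of Component I: 0.0109171 / 0.0224031 ≈ 0.487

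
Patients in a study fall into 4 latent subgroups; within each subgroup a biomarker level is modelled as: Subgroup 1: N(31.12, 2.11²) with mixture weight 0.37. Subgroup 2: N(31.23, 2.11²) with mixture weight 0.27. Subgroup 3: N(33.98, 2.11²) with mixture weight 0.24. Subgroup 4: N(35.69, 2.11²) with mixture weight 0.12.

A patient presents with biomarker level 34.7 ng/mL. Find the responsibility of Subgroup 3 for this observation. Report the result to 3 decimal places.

The responsibility of component k is π_k f_k(x) divided by Σ_j π_j f_j(x).
Normal densities:
  f_1 = (1/(2.11·√(2π)))·exp(−(34.7−31.12)²/(2·2.11²)) = 0.189072·exp(-1.43937) = 0.0448249
  f_2 = (1/(2.11·√(2π)))·exp(−(34.7−31.23)²/(2·2.11²)) = 0.189072·exp(-1.35227) = 0.0489039
  f_3 = (1/(2.11·√(2π)))·exp(−(34.7−33.98)²/(2·2.11²)) = 0.189072·exp(-0.05822) = 0.178379
  f_4 = (1/(2.11·√(2π)))·exp(−(34.7−35.69)²/(2·2.11²)) = 0.189072·exp(-0.11007) = 0.169365
Unnormalised posteriors:
  π_1·f_1 = 0.37 × 0.0448249 = 0.0165852
  π_2·f_2 = 0.27 × 0.0489039 = 0.013204
  π_3·f_3 = 0.24 × 0.178379 = 0.0428109
  π_4·f_4 = 0.12 × 0.169365 = 0.0203238
Marginal: 0.0165852 + 0.013204 + 0.0428109 + 0.0203238 = 0.092924
So the posterior for Subgroup 3 is 0.0428109 / 0.092924 ≈ 0.461.

0.461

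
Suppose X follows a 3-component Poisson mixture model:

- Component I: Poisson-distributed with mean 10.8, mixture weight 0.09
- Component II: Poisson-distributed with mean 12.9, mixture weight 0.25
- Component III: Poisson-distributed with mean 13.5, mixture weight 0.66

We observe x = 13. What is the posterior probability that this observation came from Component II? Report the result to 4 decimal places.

Posterior ∝ prior × likelihood, so P(k | x) ∝ π_k f_k(x); normalise over all components.
Poisson probabilities:
  L_I = e^(−10.8)·10.8^13/13! = 0.0890939
  L_II = e^(−12.9)·12.9^13/13! = 0.109897
  L_III = e^(−13.5)·13.5^13/13! = 0.108914
Unnormalised posteriors:
  π_I·L_I = 0.09 × 0.0890939 = 0.00801845
  π_II·L_II = 0.25 × 0.109897 = 0.0274743
  π_III·L_III = 0.66 × 0.108914 = 0.0718832
Marginal: 0.00801845 + 0.0274743 + 0.0718832 = 0.107376
So the posterior for Component II is 0.0274743 / 0.107376 ≈ 0.2559.

0.2559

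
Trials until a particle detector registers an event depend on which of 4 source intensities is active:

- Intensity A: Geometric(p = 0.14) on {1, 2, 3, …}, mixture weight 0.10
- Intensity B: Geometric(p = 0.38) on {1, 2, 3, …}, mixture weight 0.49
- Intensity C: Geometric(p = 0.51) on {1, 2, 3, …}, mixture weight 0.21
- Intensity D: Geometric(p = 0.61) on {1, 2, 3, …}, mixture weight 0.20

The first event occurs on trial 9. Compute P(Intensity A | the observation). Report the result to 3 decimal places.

By Bayes' theorem, P(k | x) = π_k f_k(x) / Σ_j π_j f_j(x).
Component likelihoods at x = 9:
  p_A = 0.0418905
  p_B = 0.00829692
  p_C = 0.00169488
  p_D = 0.000326473
Prior × likelihood for each component:
  π_A·p_A = 0.10 × 0.0418905 = 0.00418905
  π_B·p_B = 0.49 × 0.00829692 = 0.00406549
  π_C·p_C = 0.21 × 0.00169488 = 0.000355925
  π_D·p_D = 0.20 × 0.000326473 = 6.52945e-05
Sum: 0.00418905 + 0.00406549 + 0.000355925 + 6.52945e-05 = 0.00867576
P(Intensity A | x) = 0.00418905 / 0.00867576 ≈ 0.483

0.483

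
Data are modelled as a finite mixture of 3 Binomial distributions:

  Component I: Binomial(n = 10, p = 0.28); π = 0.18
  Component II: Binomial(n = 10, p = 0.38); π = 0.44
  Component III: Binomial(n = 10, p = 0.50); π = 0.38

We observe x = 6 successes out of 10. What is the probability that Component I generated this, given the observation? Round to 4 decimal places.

The responsibility of component k is π_k f_k(x) divided by Σ_j π_j f_j(x).
Evaluate each component's likelihood at the observed value:
  f_I = C(10,6)·0.28^6·0.72^4 = 210·0.00048189·0.268739 = 0.0271955
  f_II = C(10,6)·0.38^6·0.62^4 = 210·0.00301094·0.147763 = 0.0934303
  f_III = C(10,6)·0.50^6·0.50^4 = 210·0.015625·0.0625 = 0.205078
Weight by the priors:
  π_I·f_I = 0.18 × 0.0271955 = 0.00489519
  π_II·f_II = 0.44 × 0.0934303 = 0.0411093
  π_III·f_III = 0.38 × 0.205078 = 0.0779297
Normaliser: 0.00489519 + 0.0411093 + 0.0779297 = 0.123934
P(Component I | the observation) = 0.00489519 / 0.123934 ≈ 0.0395

0.0395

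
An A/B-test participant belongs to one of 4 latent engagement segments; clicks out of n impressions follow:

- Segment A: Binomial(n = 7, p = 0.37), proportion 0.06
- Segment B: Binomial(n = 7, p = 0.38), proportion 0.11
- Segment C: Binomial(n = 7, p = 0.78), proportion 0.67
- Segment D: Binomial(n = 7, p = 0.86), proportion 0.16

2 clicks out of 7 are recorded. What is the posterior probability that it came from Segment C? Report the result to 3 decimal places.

By Bayes' theorem, P(k | x) = π_k f_k(x) / Σ_j π_j f_j(x).
Binomial probabilities:
  p_A = C(7,2)·0.37^2·0.63^5 = 21·0.1369·0.0992437 = 0.285316
  p_B = C(7,2)·0.38^2·0.62^5 = 21·0.1444·0.0916133 = 0.277808
  p_C = C(7,2)·0.78^2·0.22^5 = 21·0.6084·0.000515363 = 0.00658449
  p_D = C(7,2)·0.86^2·0.14^5 = 21·0.7396·5.37824e-05 = 0.000835327
Weight by the priors:
  π_A·p_A = 0.06 × 0.285316 = 0.0171189
  π_B·p_B = 0.11 × 0.277808 = 0.0305589
  π_C·p_C = 0.67 × 0.00658449 = 0.00441161
  π_D·p_D = 0.16 × 0.000835327 = 0.000133652
Evidence: 0.0171189 + 0.0305589 + 0.00441161 + 0.000133652 = 0.0522231
P(Segment C | data) = 0.00441161 / 0.0522231 ≈ 0.084

0.084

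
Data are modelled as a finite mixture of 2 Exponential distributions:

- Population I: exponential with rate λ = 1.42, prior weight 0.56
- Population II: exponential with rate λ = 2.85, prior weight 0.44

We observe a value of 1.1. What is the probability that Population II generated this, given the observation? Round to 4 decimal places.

0.2465

The responsibility of component k is π_k f_k(x) divided by Σ_j π_j f_j(x).
Component likelihoods at x = 1.1:
  f_I = 0.297797
  f_II = 0.123974
Unnormalised posteriors:
  π_I·f_I = 0.56 × 0.297797 = 0.166766
  π_II·f_II = 0.44 × 0.123974 = 0.0545487
Normaliser: 0.166766 + 0.0545487 = 0.221315
Responsibility of Population II: 0.0545487 / 0.221315 ≈ 0.2465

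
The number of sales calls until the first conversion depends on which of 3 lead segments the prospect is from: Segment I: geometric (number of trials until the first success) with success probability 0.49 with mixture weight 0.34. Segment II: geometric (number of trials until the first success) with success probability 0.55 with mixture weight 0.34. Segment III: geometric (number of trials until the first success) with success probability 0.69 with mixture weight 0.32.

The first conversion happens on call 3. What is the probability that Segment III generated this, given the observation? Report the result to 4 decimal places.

The responsibility of component k is π_k f_k(x) divided by Σ_j π_j f_j(x).
Evaluate each component's likelihood at the observed value:
  L_I = 0.127449
  L_II = 0.111375
  L_III = 0.066309
Prior × likelihood for each component:
  π_I·L_I = 0.34 × 0.127449 = 0.0433327
  π_II·L_II = 0.34 × 0.111375 = 0.0378675
  π_III·L_III = 0.32 × 0.066309 = 0.0212189
Normaliser: 0.0433327 + 0.0378675 + 0.0212189 = 0.102419
P(Segment III | 3) = 0.0212189 / 0.102419 ≈ 0.2072

0.2072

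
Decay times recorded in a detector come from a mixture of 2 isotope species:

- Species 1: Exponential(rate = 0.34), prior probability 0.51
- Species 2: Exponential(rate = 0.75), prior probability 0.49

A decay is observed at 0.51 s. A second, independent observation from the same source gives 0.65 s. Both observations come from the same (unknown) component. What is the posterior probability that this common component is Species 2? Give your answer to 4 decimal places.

Apply Bayes' rule: the posterior for each component is proportional to its prior times its likelihood at x.
Since both observations come from the same component, the likelihood for component k is f_k(x₁)·f_k(x₂).
  f_1 = [0.285872] × [0.272584] = 0.0779242
  f_2 = [0.511615] × [0.46062] = 0.23566
Weight by the priors:
  π_1·f_1 = 0.51 × 0.0779242 = 0.0397413
  π_2·f_2 = 0.49 × 0.23566 = 0.115474
Marginal: 0.0397413 + 0.115474 = 0.155215
So the posterior for Species 2 is 0.115474 / 0.155215 ≈ 0.7440.

0.7440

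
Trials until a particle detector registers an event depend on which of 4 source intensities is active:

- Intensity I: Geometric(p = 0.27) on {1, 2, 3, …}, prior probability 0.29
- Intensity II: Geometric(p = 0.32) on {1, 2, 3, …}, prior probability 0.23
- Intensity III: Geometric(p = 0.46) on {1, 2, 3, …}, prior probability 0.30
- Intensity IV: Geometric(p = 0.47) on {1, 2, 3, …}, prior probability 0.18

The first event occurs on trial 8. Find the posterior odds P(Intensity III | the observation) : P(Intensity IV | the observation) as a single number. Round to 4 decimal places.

Since P(k|x) ∝ π_k f_k(x), the posterior odds are π_i f_i(x) / (π_j f_j(x)).
Evaluate each component's likelihood at the observed value:
  L_I = 0.27·(1−0.27)^7 = 0.27·0.110474 = 0.029828
  L_II = 0.32·(1−0.32)^7 = 0.32·0.0672299 = 0.0215136
  L_III = 0.46·(1−0.46)^7 = 0.46·0.0133893 = 0.00615906
  L_IV = 0.47·(1−0.47)^7 = 0.47·0.0117471 = 0.00552114
0.00184772 / 0.000993806 ≈ 1.8592

1.8592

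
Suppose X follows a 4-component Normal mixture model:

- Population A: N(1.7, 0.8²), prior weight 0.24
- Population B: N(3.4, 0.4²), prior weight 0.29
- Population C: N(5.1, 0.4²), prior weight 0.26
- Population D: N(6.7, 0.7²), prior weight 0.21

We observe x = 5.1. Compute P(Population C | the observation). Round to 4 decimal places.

P(component k | x) = w_k·f_k(x) / marginal(x), where marginal(x) = Σ_j w_j·f_j(x).
Normal densities:
  L_A = (1/(0.8·√(2π)))·exp(−(5.1−1.7)²/(2·0.8²)) = 0.498678·exp(-9.03125) = 5.96483e-05
  L_B = (1/(0.4·√(2π)))·exp(−(5.1−3.4)²/(2·0.4²)) = 0.997356·exp(-9.03125) = 0.000119297
  L_C = (1/(0.4·√(2π)))·exp(−(5.1−5.1)²/(2·0.4²)) = 0.997356·exp(-0.00000) = 0.997356
  L_D = (1/(0.7·√(2π)))·exp(−(5.1−6.7)²/(2·0.7²)) = 0.569918·exp(-2.61224) = 0.0418147
Weight by the priors:
  w_A·L_A = 0.24 × 5.96483e-05 = 1.43156e-05
  w_B·L_B = 0.29 × 0.000119297 = 3.4596e-05
  w_C·L_C = 0.26 × 0.997356 = 0.259312
  w_D·L_D = 0.21 × 0.0418147 = 0.00878108
Evidence: 1.43156e-05 + 3.4596e-05 + 0.259312 + 0.00878108 = 0.268142
P(Population C | data) ≈ 0.9671

0.9671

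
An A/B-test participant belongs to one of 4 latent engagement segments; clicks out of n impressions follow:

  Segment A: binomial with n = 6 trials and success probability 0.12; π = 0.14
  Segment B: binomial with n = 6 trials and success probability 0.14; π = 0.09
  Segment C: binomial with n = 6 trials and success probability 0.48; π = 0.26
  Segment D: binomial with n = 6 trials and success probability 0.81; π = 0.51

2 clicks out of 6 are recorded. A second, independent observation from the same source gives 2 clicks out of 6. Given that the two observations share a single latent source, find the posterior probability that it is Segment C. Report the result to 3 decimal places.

0.777

P(component k | x) = w_k·f_k(x) / marginal(x), where marginal(x) = Σ_j w_j·f_j(x).
Since both observations come from the same component, the likelihood for component k is f_k(x₁)·f_k(x₂).
  p_A = [C(6,2)·0.12^2·0.88^4 = 15·0.0144·0.599695 = 0.129534] × [0.129534] = 0.0167791
  p_B = [C(6,2)·0.14^2·0.86^4 = 15·0.0196·0.547008 = 0.16082] × [0.16082] = 0.0258632
  p_C = [C(6,2)·0.48^2·0.52^4 = 15·0.2304·0.0731162 = 0.252689] × [0.252689] = 0.063852
  p_D = [C(6,2)·0.81^2·0.19^4 = 15·0.6561·0.00130321 = 0.0128255] × [0.0128255] = 0.000164495
Multiply by the mixture weights:
  w_A·p_A = 0.14 × 0.0167791 = 0.00234908
  w_B·p_B = 0.09 × 0.0258632 = 0.00232769
  w_C·p_C = 0.26 × 0.063852 = 0.0166015
  w_D·p_D = 0.51 × 0.000164495 = 8.38922e-05
Marginal: 0.00234908 + 0.00232769 + 0.0166015 + 8.38922e-05 = 0.0213622
So the posterior for Segment C is 0.0166015 / 0.0213622 ≈ 0.777.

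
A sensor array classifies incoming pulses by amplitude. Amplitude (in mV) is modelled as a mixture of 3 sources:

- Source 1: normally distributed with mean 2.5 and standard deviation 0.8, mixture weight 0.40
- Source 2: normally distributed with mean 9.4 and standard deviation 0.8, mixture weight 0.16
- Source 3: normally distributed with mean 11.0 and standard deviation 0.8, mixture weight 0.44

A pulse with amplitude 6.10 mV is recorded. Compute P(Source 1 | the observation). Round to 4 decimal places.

P(component k | x) = w_k·f_k(x) / marginal(x), where marginal(x) = Σ_j w_j·f_j(x).
Evaluate each component's likelihood at the observed value:
  p_1 = (1/(0.8·√(2π)))·exp(−(6.10−2.5)²/(2·0.8²)) = 0.498678·exp(-10.12500) = 1.99797e-05
  p_2 = (1/(0.8·√(2π)))·exp(−(6.10−9.4)²/(2·0.8²)) = 0.498678·exp(-8.50781) = 0.000100676
  p_3 = (1/(0.8·√(2π)))·exp(−(6.10−11.0)²/(2·0.8²)) = 0.498678·exp(-18.75781) = 3.55964e-09
Unnormalised posteriors:
  w_1·p_1 = 0.40 × 1.99797e-05 = 7.99187e-06
  w_2·p_2 = 0.16 × 0.000100676 = 1.61081e-05
  w_3·p_3 = 0.44 × 3.55964e-09 = 1.56624e-09
Normaliser: 7.99187e-06 + 1.61081e-05 + 1.56624e-09 = 2.41015e-05
P(Source 1 | x) ≈ 0.3316

0.3316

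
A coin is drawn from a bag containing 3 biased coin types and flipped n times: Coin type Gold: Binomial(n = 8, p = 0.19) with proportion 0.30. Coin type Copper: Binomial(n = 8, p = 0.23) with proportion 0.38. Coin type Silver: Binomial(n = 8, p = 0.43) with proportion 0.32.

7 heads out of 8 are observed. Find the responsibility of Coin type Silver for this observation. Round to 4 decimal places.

By Bayes' theorem, P(k | x) = w_k f_k(x) / Σ_j w_j f_j(x).
Binomial probabilities:
  L_Gold = C(8,7)·0.19^7·0.81^1 = 8·8.93872e-06·0.81 = 5.79229e-05
  L_Copper = C(8,7)·0.23^7·0.77^1 = 8·3.40483e-05·0.77 = 0.000209737
  L_Silver = C(8,7)·0.43^7·0.57^1 = 8·0.00271819·0.57 = 0.0123949
Multiply by the mixture weights:
  w_Gold·L_Gold = 0.30 × 5.79229e-05 = 1.73769e-05
  w_Copper·L_Copper = 0.38 × 0.000209737 = 7.97002e-05
  w_Silver·L_Silver = 0.32 × 0.0123949 = 0.00396638
Denominator: 1.73769e-05 + 7.97002e-05 + 0.00396638 = 0.00406345
P(Coin type Silver | 7 heads out of 8) ≈ 0.9761

0.9761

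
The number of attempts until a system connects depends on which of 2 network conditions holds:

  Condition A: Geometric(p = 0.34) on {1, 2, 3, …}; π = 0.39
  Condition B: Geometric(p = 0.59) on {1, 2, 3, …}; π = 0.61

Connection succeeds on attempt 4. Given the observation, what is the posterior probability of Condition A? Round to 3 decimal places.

Posterior ∝ prior × likelihood, so P(k | x) ∝ P(Z=k) f_k(x); normalise over all components.
Component likelihoods at x = 4:
  L_A = 0.0977486
  L_B = 0.0406634
Multiply by the mixture weights:
  P(Z=A)·L_A = 0.39 × 0.0977486 = 0.038122
  P(Z=B)·L_B = 0.61 × 0.0406634 = 0.0248047
Sum: 0.038122 + 0.0248047 = 0.0629266
Responsibility of Condition A: 0.038122 / 0.0629266 ≈ 0.606

0.606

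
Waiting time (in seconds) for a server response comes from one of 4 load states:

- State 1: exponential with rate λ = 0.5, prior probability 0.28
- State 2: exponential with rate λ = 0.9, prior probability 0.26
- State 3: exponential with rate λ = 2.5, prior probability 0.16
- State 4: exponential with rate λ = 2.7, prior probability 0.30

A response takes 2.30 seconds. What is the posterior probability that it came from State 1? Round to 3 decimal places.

0.578

P(component k | x) = π_k·f_k(x) / marginal(x), where marginal(x) = Σ_j π_j·f_j(x).
Exponential densities:
  p_1 = 0.5·e^(−0.5·2.30) = 0.5·e^(−1.1500) = 0.158318
  p_2 = 0.9·e^(−0.9·2.30) = 0.9·e^(−2.0700) = 0.113567
  p_3 = 2.5·e^(−2.5·2.30) = 2.5·e^(−5.7500) = 0.00795695
  p_4 = 2.7·e^(−2.7·2.30) = 2.7·e^(−6.2100) = 0.00542494
Prior × likelihood for each component:
  π_1·p_1 = 0.28 × 0.158318 = 0.0443291
  π_2·p_2 = 0.26 × 0.113567 = 0.0295275
  π_3·p_3 = 0.16 × 0.00795695 = 0.00127311
  π_4·p_4 = 0.30 × 0.00542494 = 0.00162748
Denominator: 0.0443291 + 0.0295275 + 0.00127311 + 0.00162748 = 0.0767572
P(State 1 | x) ≈ 0.578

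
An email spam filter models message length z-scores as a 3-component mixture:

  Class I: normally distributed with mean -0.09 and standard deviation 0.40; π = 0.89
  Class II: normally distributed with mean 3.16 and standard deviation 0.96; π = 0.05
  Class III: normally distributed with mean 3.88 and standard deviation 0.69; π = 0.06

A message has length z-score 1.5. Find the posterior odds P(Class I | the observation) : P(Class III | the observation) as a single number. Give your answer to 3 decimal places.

3.635

The posterior odds equal the prior odds times the likelihood ratio: (P(Z=i)/P(Z=j))·(f_i(x)/f_j(x)).
Evaluate each component's likelihood at the observed value:
  f_I = (1/(0.40·√(2π)))·exp(−(1.5−-0.09)²/(2·0.40²)) = 0.997356·exp(-7.90031) = 0.000369648
  f_II = (1/(0.96·√(2π)))·exp(−(1.5−3.16)²/(2·0.96²)) = 0.415565·exp(-1.49501) = 0.093189
  f_III = (1/(0.69·√(2π)))·exp(−(1.5−3.88)²/(2·0.69²)) = 0.578177·exp(-5.94875) = 0.00150852
0.000328986 / 9.05113e-05 ≈ 3.635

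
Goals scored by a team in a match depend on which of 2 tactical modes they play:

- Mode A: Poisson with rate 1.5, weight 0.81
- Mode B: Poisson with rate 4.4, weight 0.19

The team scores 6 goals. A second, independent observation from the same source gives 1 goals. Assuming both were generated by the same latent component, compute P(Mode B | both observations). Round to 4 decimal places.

0.5703

The responsibility of component k is π_k f_k(x) divided by Σ_j π_j f_j(x).
Since both observations come from the same component, the likelihood for component k is f_k(x₁)·f_k(x₂).
  p_A = [0.00352999] × [0.334695] = 0.00118147
  p_B = [0.123734] × [0.0540203] = 0.00668413
Multiply by the mixture weights:
  π_A·p_A = 0.81 × 0.00118147 = 0.000956991
  π_B·p_B = 0.19 × 0.00668413 = 0.00126998
Evidence: 0.000956991 + 0.00126998 = 0.00222698
Responsibility of Mode B: 0.00126998 / 0.00222698 ≈ 0.5703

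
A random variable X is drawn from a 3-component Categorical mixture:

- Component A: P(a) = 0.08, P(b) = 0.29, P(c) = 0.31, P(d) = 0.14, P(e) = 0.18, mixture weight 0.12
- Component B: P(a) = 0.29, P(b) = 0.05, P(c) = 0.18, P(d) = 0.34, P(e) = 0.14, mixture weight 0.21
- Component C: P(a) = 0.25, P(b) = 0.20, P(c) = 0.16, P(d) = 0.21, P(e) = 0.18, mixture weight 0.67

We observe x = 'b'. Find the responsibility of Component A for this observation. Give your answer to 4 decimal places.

P(component k | x) = w_k·f_k(x) / marginal(x), where marginal(x) = Σ_j w_j·f_j(x).
Evaluate each component's likelihood at the observed value:
  L_A = P(b | comp) = 0.29
  L_B = P(b | comp) = 0.05
  L_C = P(b | comp) = 0.20
Prior × likelihood for each component:
  w_A·L_A = 0.12 × 0.29 = 0.0348
  w_B·L_B = 0.21 × 0.05 = 0.0105
  w_C·L_C = 0.67 × 0.2 = 0.134
Marginal: 0.0348 + 0.0105 + 0.134 = 0.1793
Responsibility of Component A: 0.0348 / 0.1793 ≈ 0.1941

0.1941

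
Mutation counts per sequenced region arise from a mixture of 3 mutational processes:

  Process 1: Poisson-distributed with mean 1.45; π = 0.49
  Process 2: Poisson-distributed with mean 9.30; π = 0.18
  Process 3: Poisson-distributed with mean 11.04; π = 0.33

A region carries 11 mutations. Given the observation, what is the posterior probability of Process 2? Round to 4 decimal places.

Apply Bayes' rule: the posterior for each component is proportional to its prior times its likelihood at x.
Component likelihoods at x = 11 mutations:
  f_1 = 3.50078e-07
  f_2 = 0.10309
  f_3 = 0.119369
Weight by the priors:
  π_1·f_1 = 0.49 × 3.50078e-07 = 1.71538e-07
  π_2·f_2 = 0.18 × 0.10309 = 0.0185563
  π_3·f_3 = 0.33 × 0.119369 = 0.0393919
Normaliser: 1.71538e-07 + 0.0185563 + 0.0393919 = 0.0579483
P(Process 2 | x) ≈ 0.3202

0.3202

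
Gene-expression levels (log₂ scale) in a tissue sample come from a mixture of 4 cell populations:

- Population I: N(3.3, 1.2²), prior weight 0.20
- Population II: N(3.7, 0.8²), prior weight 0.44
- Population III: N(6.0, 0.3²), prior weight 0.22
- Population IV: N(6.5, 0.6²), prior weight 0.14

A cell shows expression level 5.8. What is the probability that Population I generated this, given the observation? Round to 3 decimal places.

0.026

P(component k | x) = w_k·f_k(x) / marginal(x), where marginal(x) = Σ_j w_j·f_j(x).
Component likelihoods at x = 5.8:
  p_I = 0.0379533
  p_II = 0.0159052
  p_III = 1.06483
  p_IV = 0.336664
Weight by the priors:
  w_I·p_I = 0.20 × 0.0379533 = 0.00759066
  w_II·p_II = 0.44 × 0.0159052 = 0.0069983
  w_III·p_III = 0.22 × 1.06483 = 0.234262
  w_IV·p_IV = 0.14 × 0.336664 = 0.047133
Marginal: 0.00759066 + 0.0069983 + 0.234262 + 0.047133 = 0.295984
Responsibility of Population I: 0.00759066 / 0.295984 ≈ 0.026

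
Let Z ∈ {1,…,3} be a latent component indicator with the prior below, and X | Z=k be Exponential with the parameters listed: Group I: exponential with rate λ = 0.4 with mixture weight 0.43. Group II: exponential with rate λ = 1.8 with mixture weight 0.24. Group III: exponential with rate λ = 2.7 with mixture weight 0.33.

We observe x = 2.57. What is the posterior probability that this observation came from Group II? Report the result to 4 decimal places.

The responsibility of component k is π_k f_k(x) divided by Σ_j π_j f_j(x).
Exponential densities:
  p_I = 0.143089
  p_II = 0.0176289
  p_III = 0.00261694
Multiply by the mixture weights:
  π_I·p_I = 0.43 × 0.143089 = 0.0615281
  π_II·p_II = 0.24 × 0.0176289 = 0.00423095
  π_III·p_III = 0.33 × 0.00261694 = 0.000863591
Normaliser: 0.0615281 + 0.00423095 + 0.000863591 = 0.0666227
P(Group II | the observation) = 0.00423095 / 0.0666227 ≈ 0.0635

0.0635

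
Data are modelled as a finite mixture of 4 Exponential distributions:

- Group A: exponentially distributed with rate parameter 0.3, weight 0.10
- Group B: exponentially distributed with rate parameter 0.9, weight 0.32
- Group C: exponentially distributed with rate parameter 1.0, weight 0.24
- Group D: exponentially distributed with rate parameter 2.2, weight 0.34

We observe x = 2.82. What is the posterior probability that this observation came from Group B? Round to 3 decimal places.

The responsibility of component k is w_k f_k(x) divided by Σ_j w_j f_j(x).
Evaluate each component's likelihood at the observed value:
  L_A = 0.3·e^(−0.3·2.82) = 0.3·e^(−0.8460) = 0.128738
  L_B = 0.9·e^(−0.9·2.82) = 0.9·e^(−2.5380) = 0.0711219
  L_C = 1.0·e^(−1.0·2.82) = 1.0·e^(−2.8200) = 0.0596059
  L_D = 2.2·e^(−2.2·2.82) = 2.2·e^(−6.2040) = 0.00444692
Unnormalised posteriors:
  w_A·L_A = 0.10 × 0.128738 = 0.0128738
  w_B·L_B = 0.32 × 0.0711219 = 0.022759
  w_C·L_C = 0.24 × 0.0596059 = 0.0143054
  w_D·L_D = 0.34 × 0.00444692 = 0.00151195
Sum: 0.0128738 + 0.022759 + 0.0143054 + 0.00151195 = 0.0514502
Responsibility of Group B: 0.022759 / 0.0514502 ≈ 0.442

0.442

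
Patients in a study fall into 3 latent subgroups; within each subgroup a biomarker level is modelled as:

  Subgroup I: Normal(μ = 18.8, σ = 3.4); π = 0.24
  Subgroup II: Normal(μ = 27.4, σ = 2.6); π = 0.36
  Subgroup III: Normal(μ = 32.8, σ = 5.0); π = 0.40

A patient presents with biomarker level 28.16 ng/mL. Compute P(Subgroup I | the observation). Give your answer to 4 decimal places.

By Bayes' theorem, P(k | x) = w_k f_k(x) / Σ_j w_j f_j(x).
Evaluate each component's likelihood at the observed value:
  L_I = (1/(3.4·√(2π)))·exp(−(28.16−18.8)²/(2·3.4²)) = 0.117336·exp(-3.78934) = 0.00265302
  L_II = (1/(2.6·√(2π)))·exp(−(28.16−27.4)²/(2·2.6²)) = 0.153439·exp(-0.04272) = 0.147022
  L_III = (1/(5.0·√(2π)))·exp(−(28.16−32.8)²/(2·5.0²)) = 0.079788·exp(-0.43059) = 0.0518724
Weight by the priors:
  w_I·L_I = 0.24 × 0.00265302 = 0.000636725
  w_II·L_II = 0.36 × 0.147022 = 0.052928
  w_III·L_III = 0.40 × 0.0518724 = 0.020749
Sum: 0.000636725 + 0.052928 + 0.020749 = 0.0743137
So the posterior for Subgroup I is 0.000636725 / 0.0743137 ≈ 0.0086.

0.0086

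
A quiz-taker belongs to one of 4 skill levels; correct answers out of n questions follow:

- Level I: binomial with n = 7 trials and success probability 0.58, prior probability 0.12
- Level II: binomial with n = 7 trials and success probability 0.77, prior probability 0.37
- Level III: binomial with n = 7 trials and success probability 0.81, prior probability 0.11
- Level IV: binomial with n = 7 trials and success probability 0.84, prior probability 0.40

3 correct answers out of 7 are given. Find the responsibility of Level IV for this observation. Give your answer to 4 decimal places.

Posterior ∝ prior × likelihood, so P(k | x) ∝ π_k f_k(x); normalise over all components.
Component likelihoods at x = 3 correct answers out of 7:
  L_I = 0.212495
  L_II = 0.0447148
  L_III = 0.0242403
  L_IV = 0.0135952
Prior × likelihood for each component:
  π_I·L_I = 0.12 × 0.212495 = 0.0254994
  π_II·L_II = 0.37 × 0.0447148 = 0.0165445
  π_III·L_III = 0.11 × 0.0242403 = 0.00266643
  π_IV·L_IV = 0.40 × 0.0135952 = 0.00543808
Marginal: 0.0254994 + 0.0165445 + 0.00266643 + 0.00543808 = 0.0501484
So the posterior for Level IV is 0.00543808 / 0.0501484 ≈ 0.1084.

0.1084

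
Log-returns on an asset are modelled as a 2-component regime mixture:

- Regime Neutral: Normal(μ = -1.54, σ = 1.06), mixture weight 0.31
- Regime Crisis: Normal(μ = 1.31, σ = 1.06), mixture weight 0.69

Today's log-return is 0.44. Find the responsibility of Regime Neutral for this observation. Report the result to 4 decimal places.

0.0990

The responsibility of component k is P(Z=k) f_k(x) divided by Σ_j P(Z=j) f_j(x).
Normal densities:
  L_Neutral = 0.0657577
  L_Crisis = 0.268736
Unnormalised posteriors:
  P(Z=Neutral)·L_Neutral = 0.31 × 0.0657577 = 0.0203849
  P(Z=Crisis)·L_Crisis = 0.69 × 0.268736 = 0.185428
Sum: 0.0203849 + 0.185428 = 0.205813
So the posterior for Regime Neutral is 0.0203849 / 0.205813 ≈ 0.0990.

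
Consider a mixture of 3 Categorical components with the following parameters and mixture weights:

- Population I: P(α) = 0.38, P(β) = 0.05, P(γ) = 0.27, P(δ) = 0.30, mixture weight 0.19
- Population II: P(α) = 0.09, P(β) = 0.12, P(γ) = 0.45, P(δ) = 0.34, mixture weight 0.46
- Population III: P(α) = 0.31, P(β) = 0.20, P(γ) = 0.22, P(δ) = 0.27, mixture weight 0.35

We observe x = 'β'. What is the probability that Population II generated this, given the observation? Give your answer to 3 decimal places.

0.410

Posterior ∝ prior × likelihood, so P(k | x) ∝ π_k f_k(x); normalise over all components.
Categorical probabilities:
  L_I = 0.05
  L_II = 0.12
  L_III = 0.2
Multiply by the mixture weights:
  π_I·L_I = 0.19 × 0.05 = 0.0095
  π_II·L_II = 0.46 × 0.12 = 0.0552
  π_III·L_III = 0.35 × 0.2 = 0.07
Denominator: 0.0095 + 0.0552 + 0.07 = 0.1347
So the posterior for Population II is 0.0552 / 0.1347 ≈ 0.410.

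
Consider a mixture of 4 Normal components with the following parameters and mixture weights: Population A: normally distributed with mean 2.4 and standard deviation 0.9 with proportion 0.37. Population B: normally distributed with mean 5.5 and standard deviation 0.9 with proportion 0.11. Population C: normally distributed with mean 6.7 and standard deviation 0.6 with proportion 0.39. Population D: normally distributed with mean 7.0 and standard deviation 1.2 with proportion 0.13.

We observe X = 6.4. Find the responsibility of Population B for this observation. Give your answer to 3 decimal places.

By Bayes' theorem, P(k | x) = π_k f_k(x) / Σ_j π_j f_j(x).
Component likelihoods at x = 6.4:
  p_A = (1/(0.9·√(2π)))·exp(−(6.4−2.4)²/(2·0.9²)) = 0.443269·exp(-9.87654) = 2.27688e-05
  p_B = (1/(0.9·√(2π)))·exp(−(6.4−5.5)²/(2·0.9²)) = 0.443269·exp(-0.50000) = 0.268856
  p_C = (1/(0.6·√(2π)))·exp(−(6.4−6.7)²/(2·0.6²)) = 0.664904·exp(-0.12500) = 0.586776
  p_D = (1/(1.2·√(2π)))·exp(−(6.4−7.0)²/(2·1.2²)) = 0.332452·exp(-0.12500) = 0.293388
Prior × likelihood for each component:
  π_A·p_A = 0.37 × 2.27688e-05 = 8.42444e-06
  π_B·p_B = 0.11 × 0.268856 = 0.0295742
  π_C·p_C = 0.39 × 0.586776 = 0.228842
  π_D·p_D = 0.13 × 0.293388 = 0.0381404
Denominator: 8.42444e-06 + 0.0295742 + 0.228842 + 0.0381404 = 0.296565
So the posterior for Population B is 0.0295742 / 0.296565 ≈ 0.100.

0.100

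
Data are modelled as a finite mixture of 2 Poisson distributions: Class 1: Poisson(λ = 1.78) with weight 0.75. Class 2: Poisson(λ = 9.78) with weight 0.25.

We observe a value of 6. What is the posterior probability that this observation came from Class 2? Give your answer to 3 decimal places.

0.755

P(component k | x) = w_k·f_k(x) / marginal(x), where marginal(x) = Σ_j w_j·f_j(x).
Poisson probabilities:
  p_1 = e^(−1.78)·1.78^6/6! = 0.00744978
  p_2 = e^(−9.78)·9.78^6/6! = 0.0687544
Multiply by the mixture weights:
  w_1·p_1 = 0.75 × 0.00744978 = 0.00558733
  w_2·p_2 = 0.25 × 0.0687544 = 0.0171886
Normaliser: 0.00558733 + 0.0171886 = 0.0227759
Responsibility of Class 2: 0.0171886 / 0.0227759 ≈ 0.755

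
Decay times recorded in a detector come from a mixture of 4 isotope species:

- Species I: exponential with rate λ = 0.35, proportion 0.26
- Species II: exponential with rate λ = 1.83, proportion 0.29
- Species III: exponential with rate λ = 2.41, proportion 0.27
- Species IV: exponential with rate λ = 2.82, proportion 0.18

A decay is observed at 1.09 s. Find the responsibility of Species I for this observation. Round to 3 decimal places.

0.303

By Bayes' theorem, P(k | x) = π_k f_k(x) / Σ_j π_j f_j(x).
Evaluate each component's likelihood at the observed value:
  f_I = 0.238993
  f_II = 0.24898
  f_III = 0.174248
  f_IV = 0.130411
Weight by the priors:
  π_I·f_I = 0.26 × 0.238993 = 0.0621381
  π_II·f_II = 0.29 × 0.24898 = 0.0722041
  π_III·f_III = 0.27 × 0.174248 = 0.0470471
  π_IV·f_IV = 0.18 × 0.130411 = 0.023474
Sum: 0.0621381 + 0.0722041 + 0.0470471 + 0.023474 = 0.204863
So the posterior for Species I is 0.0621381 / 0.204863 ≈ 0.303.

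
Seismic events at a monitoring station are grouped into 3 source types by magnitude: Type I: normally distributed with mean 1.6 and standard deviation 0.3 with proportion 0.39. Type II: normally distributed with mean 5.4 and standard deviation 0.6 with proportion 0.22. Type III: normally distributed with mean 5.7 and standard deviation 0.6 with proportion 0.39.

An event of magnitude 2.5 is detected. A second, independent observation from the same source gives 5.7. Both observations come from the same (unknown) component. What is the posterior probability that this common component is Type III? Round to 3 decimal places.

Apply Bayes' rule: the posterior for each component is proportional to its prior times its likelihood at x.
Since both observations come from the same component, the likelihood for component k is f_k(x₁)·f_k(x₂).
  f_I = [0.0147728] × [3.67714e-41] = 5.43217e-43
  f_II = [5.62287e-06] × [0.586776] = 3.29936e-06
  f_III = [4.42717e-07] × [0.664904] = 2.94364e-07
Unnormalised posteriors:
  P(Z=I)·f_I = 0.39 × 5.43217e-43 = 2.11855e-43
  P(Z=II)·f_II = 0.22 × 3.29936e-06 = 7.2586e-07
  P(Z=III)·f_III = 0.39 × 2.94364e-07 = 1.14802e-07
Normaliser: 2.11855e-43 + 7.2586e-07 + 1.14802e-07 = 8.40662e-07
Responsibility of Type III: 1.14802e-07 / 8.40662e-07 ≈ 0.137

0.137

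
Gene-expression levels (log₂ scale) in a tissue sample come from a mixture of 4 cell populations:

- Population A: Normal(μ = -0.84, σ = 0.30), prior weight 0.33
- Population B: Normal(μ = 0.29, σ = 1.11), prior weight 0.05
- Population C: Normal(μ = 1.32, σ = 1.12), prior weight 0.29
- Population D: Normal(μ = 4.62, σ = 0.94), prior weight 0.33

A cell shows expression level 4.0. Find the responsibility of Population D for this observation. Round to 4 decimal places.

0.9497

The responsibility of component k is π_k f_k(x) divided by Σ_j π_j f_j(x).
Normal densities:
  p_A = (1/(0.30·√(2π)))·exp(−(4.0−-0.84)²/(2·0.30²)) = 1.329808·exp(-130.14222) = 4.0155e-57
  p_B = (1/(1.11·√(2π)))·exp(−(4.0−0.29)²/(2·1.11²)) = 0.359407·exp(-5.58563) = 0.00134828
  p_C = (1/(1.12·√(2π)))·exp(−(4.0−1.32)²/(2·1.12²)) = 0.356198·exp(-2.86288) = 0.0203403
  p_D = (1/(0.94·√(2π)))·exp(−(4.0−4.62)²/(2·0.94²)) = 0.424407·exp(-0.21752) = 0.34144
Weight by the priors:
  π_A·p_A = 0.33 × 4.0155e-57 = 1.32512e-57
  π_B·p_B = 0.05 × 0.00134828 = 6.74141e-05
  π_C·p_C = 0.29 × 0.0203403 = 0.00589869
  π_D·p_D = 0.33 × 0.34144 = 0.112675
Sum: 1.32512e-57 + 6.74141e-05 + 0.00589869 + 0.112675 = 0.118641
So the posterior for Population D is 0.112675 / 0.118641 ≈ 0.9497.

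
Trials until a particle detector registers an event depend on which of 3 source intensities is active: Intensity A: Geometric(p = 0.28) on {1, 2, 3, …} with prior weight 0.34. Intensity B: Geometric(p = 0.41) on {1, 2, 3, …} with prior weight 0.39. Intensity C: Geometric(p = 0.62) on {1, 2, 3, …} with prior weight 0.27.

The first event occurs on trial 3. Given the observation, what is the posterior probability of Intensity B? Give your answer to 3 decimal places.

0.431

The responsibility of component k is P(Z=k) f_k(x) divided by Σ_j P(Z=j) f_j(x).
Component likelihoods at x = 3:
  L_A = 0.28·(1−0.28)^2 = 0.28·0.5184 = 0.145152
  L_B = 0.41·(1−0.41)^2 = 0.41·0.3481 = 0.142721
  L_C = 0.62·(1−0.62)^2 = 0.62·0.1444 = 0.089528
Prior × likelihood for each component:
  P(Z=A)·L_A = 0.34 × 0.145152 = 0.0493517
  P(Z=B)·L_B = 0.39 × 0.142721 = 0.0556612
  P(Z=C)·L_C = 0.27 × 0.089528 = 0.0241726
Denominator: 0.0493517 + 0.0556612 + 0.0241726 = 0.129185
Responsibility of Intensity B: 0.0556612 / 0.129185 ≈ 0.431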